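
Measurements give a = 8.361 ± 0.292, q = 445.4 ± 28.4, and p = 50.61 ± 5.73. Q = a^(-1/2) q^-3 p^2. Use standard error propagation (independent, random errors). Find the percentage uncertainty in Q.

29.7%

Products/powers → add relative errors in quadrature, weighted by exponent:
  (−½·δa/a)² = (-0.5×0.0349)² = 0.000305;  (-3·δq/q)² = (-3×0.0638)² = 0.0366;  (2·δp/p)² = (2×0.113)² = 0.0513
δQ/Q = √(0.0882) = 0.297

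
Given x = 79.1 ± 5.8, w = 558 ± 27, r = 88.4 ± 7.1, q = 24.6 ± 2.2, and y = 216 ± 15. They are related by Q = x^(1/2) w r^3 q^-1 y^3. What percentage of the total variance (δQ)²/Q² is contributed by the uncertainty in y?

(δQ/Q)² = (½·δx/x)² + (1·δw/w)² + (3·δr/r)² + (-1·δq/q)² + (3·δy/y)²
  x term: (0.5×0.0733)² = 0.00134
  w term: (1×0.0484)² = 0.00234
  r term: (3×0.0803)² = 0.0581
  q term: (-1×0.0894)² = 0.00800
  y term: (3×0.0694)² = 0.0434
Total = 0.113. Share from y = 0.0434/0.113 = 0.384.

38.4%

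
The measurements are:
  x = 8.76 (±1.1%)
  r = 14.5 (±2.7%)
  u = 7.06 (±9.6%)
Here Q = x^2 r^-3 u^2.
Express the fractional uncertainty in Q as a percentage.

Relative error in a monomial: (δQ/Q)² = Σ (nᵢ · δxᵢ/xᵢ)².
  (2·δx/x)² = (2×0.0110)² = 0.000484;  (-3·δr/r)² = (-3×0.0270)² = 0.00656;  (2·δu/u)² = (2×0.0960)² = 0.0369
δQ/Q = √(0.0439) = 0.210

21.0%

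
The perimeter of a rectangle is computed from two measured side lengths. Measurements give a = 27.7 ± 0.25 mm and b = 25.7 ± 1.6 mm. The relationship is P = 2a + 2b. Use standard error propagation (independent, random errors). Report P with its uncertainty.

Sums and differences: (δP)² = Σ (cᵢ δxᵢ)².
  (2·δa)² = 0.250;  (2·δb)² = 10.2
δP = √(10.5) = 3.24 mm
P = 107 mm.

107 ± 3.24 mm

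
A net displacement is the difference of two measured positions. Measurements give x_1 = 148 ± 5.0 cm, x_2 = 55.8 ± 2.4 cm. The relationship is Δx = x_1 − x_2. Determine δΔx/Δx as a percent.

Absolute uncertainties add in quadrature for a linear combination:
  (δx_1)² = 25.0;  (δx_2)² = 5.76
δΔx = √(30.8) = 5.55 cm
Δx = 92.2 cm, so δΔx/Δx = 5.55/92.2 = 0.0602.

6.02%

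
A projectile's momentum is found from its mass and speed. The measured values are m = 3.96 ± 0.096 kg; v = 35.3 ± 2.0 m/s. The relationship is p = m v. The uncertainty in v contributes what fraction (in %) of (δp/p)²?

84.5%

(δp/p)² = (1·δm/m)² + (1·δv/v)²
  m term: (1×0.0242)² = 0.000588
  v term: (1×0.0567)² = 0.00321
Total = 0.00380. Share from v = 0.00321/0.00380 = 0.845.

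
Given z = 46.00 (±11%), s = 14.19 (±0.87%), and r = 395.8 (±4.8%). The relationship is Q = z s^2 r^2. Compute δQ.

Since Q is a product/quotient, work with relative uncertainties:
  (1·δz/z)² = (1×0.110)² = 0.0121;  (2·δs/s)² = (2×0.00870)² = 0.000303;  (2·δr/r)² = (2×0.0480)² = 0.00922
δQ/Q = √(0.0216) = 0.147
Q = 1.451e+09, so δQ = 0.147 × 1.451e+09 = 2.13e+08.

2.13e+08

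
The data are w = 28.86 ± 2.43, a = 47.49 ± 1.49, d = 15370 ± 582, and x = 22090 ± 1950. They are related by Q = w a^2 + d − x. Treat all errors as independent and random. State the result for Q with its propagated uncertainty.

58370 ± 7130

Let p = w·a^2 = 65090. δp/p = √((1·δw/w)² + (2·δa/a)²) = √(0.00709 + 0.00394) = 0.105, so δp = 6830.
Q = p + d − x: δQ = √(δp² + δd² + δx²) = √(4.67e+07 + 3.39e+05 + 3.8e+06) = 7130
Q = 58370.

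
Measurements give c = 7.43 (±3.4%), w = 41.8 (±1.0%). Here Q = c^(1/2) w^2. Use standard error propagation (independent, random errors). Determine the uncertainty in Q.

Relative error in a monomial: (δQ/Q)² = Σ (nᵢ · δxᵢ/xᵢ)².
  (½·δc/c)² = (0.5×0.0340)² = 0.000289;  (2·δw/w)² = (2×0.0100)² = 0.000400
δQ/Q = √(0.000689) = 0.0262
Q = 4760, so δQ = 0.0262 × 4760 = 125.

125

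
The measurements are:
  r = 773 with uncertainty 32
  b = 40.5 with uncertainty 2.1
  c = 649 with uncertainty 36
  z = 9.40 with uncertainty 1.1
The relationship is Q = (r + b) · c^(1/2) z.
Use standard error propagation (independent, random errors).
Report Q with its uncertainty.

(1.95 ± 0.247) × 10^5

Let u = r + b = 814. δu = √(δr² + δb²) = √(1020 + 4.41) = 32.1, so δu/u = 0.0394.
Q is then a monomial in u, c, z:
δQ/Q = √((δu/u)² + (½·δc/c)² + (1·δz/z)²) = √(0.00155 + 0.000769 + 0.0137) = 0.127
Q = 1.95e+05, so δQ = 0.127 × 1.95e+05 = 24700.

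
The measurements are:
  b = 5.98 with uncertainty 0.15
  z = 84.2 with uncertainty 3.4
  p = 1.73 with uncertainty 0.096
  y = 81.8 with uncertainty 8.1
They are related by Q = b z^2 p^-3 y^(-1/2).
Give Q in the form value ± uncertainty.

Products/powers → add relative errors in quadrature, weighted by exponent:
  (1·δb/b)² = (1×0.0251)² = 0.000629;  (2·δz/z)² = (2×0.0404)² = 0.00652;  (-3·δp/p)² = (-3×0.0555)² = 0.0277;  (−½·δy/y)² = (-0.5×0.0990)² = 0.00245
δQ/Q = √(0.0373) = 0.193
Q = 905, so δQ = 0.193 × 905 = 175.

905 ± 175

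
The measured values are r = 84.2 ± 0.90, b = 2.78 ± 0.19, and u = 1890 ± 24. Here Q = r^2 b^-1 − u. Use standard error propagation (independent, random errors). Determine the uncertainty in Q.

Let p = r^2·b^-1 = 2550. δp/p = √((2·δr/r)² + (-1·δb/b)²) = √(0.000457 + 0.00467) = 0.0716, so δp = 183.
Q = p − u: δQ = √(δp² + δu²) = √(33400 + 576) = 184

184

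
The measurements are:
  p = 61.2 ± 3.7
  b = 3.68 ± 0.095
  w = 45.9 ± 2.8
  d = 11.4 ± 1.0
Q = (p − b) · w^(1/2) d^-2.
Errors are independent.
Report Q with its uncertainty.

3.00 ± 0.568

Let u = p − b = 57.5. δu = √(δp² + δb²) = √(13.7 + 0.00903) = 3.70, so δu/u = 0.0643.
Q is then a monomial in u, w, d:
δQ/Q = √((δu/u)² + (½·δw/w)² + (-2·δd/d)²) = √(0.00414 + 0.000930 + 0.0308) = 0.189
Q = 3.00, so δQ = 0.189 × 3.00 = 0.568.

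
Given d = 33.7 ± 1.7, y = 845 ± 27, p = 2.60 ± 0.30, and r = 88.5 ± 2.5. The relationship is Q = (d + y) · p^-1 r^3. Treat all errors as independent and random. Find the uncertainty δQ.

Let u = d + y = 879. δu = √(δd² + δy²) = √(2.89 + 729) = 27.1, so δu/u = 0.0308.
Q is then a monomial in u, p, r:
δQ/Q = √((δu/u)² + (-1·δp/p)² + (3·δr/r)²) = √(0.000948 + 0.0133 + 0.00718) = 0.146
Q = 2.34e+08, so δQ = 0.146 × 2.34e+08 = 3.43e+07.

3.43e+07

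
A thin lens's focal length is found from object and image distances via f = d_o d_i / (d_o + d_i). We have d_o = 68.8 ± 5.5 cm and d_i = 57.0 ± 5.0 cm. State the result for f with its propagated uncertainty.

∂f/∂d_o = (d_i/(d_o+d_i))² = 0.205;  ∂f/∂d_i = (d_o/(d_o+d_i))² = 0.299
δf = √((∂f/∂d_o · δd_o)² + (∂f/∂d_i · δd_i)²) = √(1.27 + 2.24) = 1.87 cm
f = 31.2 cm.

31.2 ± 1.87 cm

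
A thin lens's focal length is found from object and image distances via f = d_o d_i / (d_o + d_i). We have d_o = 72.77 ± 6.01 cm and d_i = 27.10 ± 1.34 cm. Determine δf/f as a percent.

∂f/∂d_o = (d_i/(d_o+d_i))² = 0.0736;  ∂f/∂d_i = (d_o/(d_o+d_i))² = 0.531
δf = √((∂f/∂d_o · δd_o)² + (∂f/∂d_i · δd_i)²) = √(0.196 + 0.506) = 0.838 cm
f = 19.75 cm, so δf/f = 0.838/19.75 = 0.0424.

4.24%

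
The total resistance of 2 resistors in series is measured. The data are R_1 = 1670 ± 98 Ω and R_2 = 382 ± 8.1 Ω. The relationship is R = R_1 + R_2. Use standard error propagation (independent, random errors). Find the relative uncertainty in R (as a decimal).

For a sum/difference, combine absolute errors in quadrature:
  (δR_1)² = 9600;  (δR_2)² = 65.6
δR = √(9670) = 98.3 Ω
R = 2050 Ω, so δR/R = 98.3/2050 = 0.0479.

0.0479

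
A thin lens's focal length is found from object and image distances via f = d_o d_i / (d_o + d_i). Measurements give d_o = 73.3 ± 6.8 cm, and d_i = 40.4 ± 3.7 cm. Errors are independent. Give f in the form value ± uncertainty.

∂f/∂d_o = (d_i/(d_o+d_i))² = 0.126;  ∂f/∂d_i = (d_o/(d_o+d_i))² = 0.416
δf = √((∂f/∂d_o · δd_o)² + (∂f/∂d_i · δd_i)²) = √(0.737 + 2.36) = 1.76 cm
f = 26.0 cm.

26.0 ± 1.76 cm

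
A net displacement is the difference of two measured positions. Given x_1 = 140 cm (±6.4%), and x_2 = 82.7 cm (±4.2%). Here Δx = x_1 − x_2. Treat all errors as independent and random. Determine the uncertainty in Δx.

9.61 cm

Absolute uncertainties add in quadrature for a linear combination:
  (δx_1)² = 80.3;  (δx_2)² = 12.1
δΔx = √(92.3) = 9.61 cm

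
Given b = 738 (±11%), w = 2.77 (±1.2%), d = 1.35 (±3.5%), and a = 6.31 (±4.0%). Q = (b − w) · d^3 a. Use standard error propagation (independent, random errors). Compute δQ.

Let u = b − w = 735. δu = √(δb² + δw²) = √(6590 + 0.00110) = 81.2, so δu/u = 0.110.
Q is then a monomial in u, d, a:
δQ/Q = √((δu/u)² + (3·δd/d)² + (1·δa/a)²) = √(0.0122 + 0.0110 + 0.00160) = 0.158
Q = 11400, so δQ = 0.158 × 11400 = 1800.

1800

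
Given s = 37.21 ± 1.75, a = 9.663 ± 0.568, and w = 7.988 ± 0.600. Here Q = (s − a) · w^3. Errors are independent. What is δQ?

Let u = s − a = 27.55. δu = √(δs² + δa²) = √(3.06 + 0.323) = 1.84, so δu/u = 0.0668.
Q is then a monomial in u, w:
δQ/Q = √((δu/u)² + (3·δw/w)²) = √(0.00446 + 0.0508) = 0.235
Q = 14040, so δQ = 0.235 × 14040 = 3300.

3300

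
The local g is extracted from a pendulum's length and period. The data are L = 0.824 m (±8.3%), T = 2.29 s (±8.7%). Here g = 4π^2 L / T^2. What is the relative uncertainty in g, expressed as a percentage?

For a monomial g ∝ L, T^-2, fractional errors add in quadrature:
  (1·δL/L)² = (1×0.0830)² = 0.00689;  (-2·δT/T)² = (-2×0.0870)² = 0.0303
δg/g = √(0.0372) = 0.193

19.3%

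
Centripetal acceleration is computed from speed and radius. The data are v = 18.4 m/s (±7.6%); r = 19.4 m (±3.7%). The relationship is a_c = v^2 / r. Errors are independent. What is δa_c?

2.73 m/s^2

Since a_c is a product/quotient, work with relative uncertainties:
  (2·δv/v)² = (2×0.0760)² = 0.0231;  (-1·δr/r)² = (-1×0.0370)² = 0.00137
δa_c/a_c = √(0.0245) = 0.156
a_c = 17.5 m/s^2, so δa_c = 0.156 × 17.5 = 2.73 m/s^2.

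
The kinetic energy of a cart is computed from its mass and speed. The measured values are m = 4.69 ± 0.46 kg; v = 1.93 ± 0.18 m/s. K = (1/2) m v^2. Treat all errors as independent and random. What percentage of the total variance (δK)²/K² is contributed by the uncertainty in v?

78.3%

(δK/K)² = (1·δm/m)² + (2·δv/v)²
  m term: (1×0.0981)² = 0.00962
  v term: (2×0.0933)² = 0.0348
Total = 0.0444. Share from v = 0.0348/0.0444 = 0.783.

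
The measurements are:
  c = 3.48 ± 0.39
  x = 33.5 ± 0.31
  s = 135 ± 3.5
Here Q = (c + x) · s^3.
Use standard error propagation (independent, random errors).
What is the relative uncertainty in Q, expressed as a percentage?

7.89%

Let u = c + x = 37.0. δu = √(δc² + δx²) = √(0.152 + 0.0961) = 0.498, so δu/u = 0.0135.
Q is then a monomial in u, s:
δQ/Q = √((δu/u)² + (3·δs/s)²) = √(0.000181 + 0.00605) = 0.0789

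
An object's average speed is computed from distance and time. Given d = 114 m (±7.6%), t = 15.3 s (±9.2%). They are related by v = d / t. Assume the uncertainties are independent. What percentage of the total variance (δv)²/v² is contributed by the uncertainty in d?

40.6%

(δv/v)² = (1·δd/d)² + (-1·δt/t)²
  d term: (1×0.0760)² = 0.00578
  t term: (-1×0.0920)² = 0.00846
Total = 0.0142. Share from d = 0.00578/0.0142 = 0.406.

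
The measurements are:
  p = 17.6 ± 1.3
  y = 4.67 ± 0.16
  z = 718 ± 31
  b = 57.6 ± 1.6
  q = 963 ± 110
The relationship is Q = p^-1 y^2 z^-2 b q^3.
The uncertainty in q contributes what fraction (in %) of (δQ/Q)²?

(δQ/Q)² = (-1·δp/p)² + (2·δy/y)² + (-2·δz/z)² + (1·δb/b)² + (3·δq/q)²
  p term: (-1×0.0739)² = 0.00546
  y term: (2×0.0343)² = 0.00470
  z term: (-2×0.0432)² = 0.00746
  b term: (1×0.0278)² = 0.000772
  q term: (3×0.114)² = 0.117
Total = 0.136. Share from q = 0.117/0.136 = 0.865.

86.5%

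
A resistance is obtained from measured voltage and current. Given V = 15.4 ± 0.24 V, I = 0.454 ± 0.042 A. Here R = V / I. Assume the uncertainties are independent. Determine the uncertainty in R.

3.18 Ω

For a monomial R ∝ V, I^-1, fractional errors add in quadrature:
  (1·δV/V)² = (1×0.0156)² = 0.000243;  (-1·δI/I)² = (-1×0.0925)² = 0.00856
δR/R = √(0.00880) = 0.0938
R = 33.9 Ω, so δR = 0.0938 × 33.9 = 3.18 Ω.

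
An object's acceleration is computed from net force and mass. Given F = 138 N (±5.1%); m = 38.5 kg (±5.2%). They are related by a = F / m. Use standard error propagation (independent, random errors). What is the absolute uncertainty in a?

0.261 m/s^2

Since a is a product/quotient, work with relative uncertainties:
  (1·δF/F)² = (1×0.0510)² = 0.00260;  (-1·δm/m)² = (-1×0.0520)² = 0.00270
δa/a = √(0.00531) = 0.0728
a = 3.58 m/s^2, so δa = 0.0728 × 3.58 = 0.261 m/s^2.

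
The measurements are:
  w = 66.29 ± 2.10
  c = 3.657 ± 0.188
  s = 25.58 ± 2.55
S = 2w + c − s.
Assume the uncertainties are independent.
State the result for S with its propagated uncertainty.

110.7 ± 4.92

S is a linear combination, so absolute uncertainties add in quadrature:
  (2·δw)² = 17.6;  (δc)² = 0.0353;  (δs)² = 6.50
δS = √(24.2) = 4.92
S = 110.7.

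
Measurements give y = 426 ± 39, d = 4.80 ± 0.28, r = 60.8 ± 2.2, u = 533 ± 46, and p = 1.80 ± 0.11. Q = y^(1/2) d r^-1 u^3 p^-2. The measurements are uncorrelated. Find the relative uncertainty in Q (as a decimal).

0.298

Each factor contributes (exponent × relative error)² to (δQ/Q)²:
  (½·δy/y)² = (0.5×0.0915)² = 0.00210;  (1·δd/d)² = (1×0.0583)² = 0.00340;  (-1·δr/r)² = (-1×0.0362)² = 0.00131;  (3·δu/u)² = (3×0.0863)² = 0.0670;  (-2·δp/p)² = (-2×0.0611)² = 0.0149
δQ/Q = √(0.0888) = 0.298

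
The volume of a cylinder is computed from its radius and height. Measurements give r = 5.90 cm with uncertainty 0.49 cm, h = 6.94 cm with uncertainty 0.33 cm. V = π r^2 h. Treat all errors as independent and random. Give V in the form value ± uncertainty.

V is a product of powers, so relative uncertainties combine in quadrature:
  (2·δr/r)² = (2×0.0831)² = 0.0276;  (1·δh/h)² = (1×0.0476)² = 0.00226
δV/V = √(0.0299) = 0.173
V = 759 cm^3, so δV = 0.173 × 759 = 131 cm^3.

759 ± 131 cm^3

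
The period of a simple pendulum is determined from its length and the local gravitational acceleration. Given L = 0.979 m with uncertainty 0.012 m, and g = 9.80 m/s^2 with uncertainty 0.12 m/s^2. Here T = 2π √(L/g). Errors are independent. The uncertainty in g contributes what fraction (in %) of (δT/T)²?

49.9%

(δT/T)² = (½·δL/L)² + (−½·δg/g)²
  L term: (0.5×0.0123)² = 3.76e-05
  g term: (-0.5×0.0122)² = 3.75e-05
Total = 7.5e-05. Share from g = 3.75e-05/7.5e-05 = 0.499.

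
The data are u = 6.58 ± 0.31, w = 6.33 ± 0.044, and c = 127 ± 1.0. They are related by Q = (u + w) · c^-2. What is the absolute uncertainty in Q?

Let h = u + w = 12.9. δh = √(δu² + δw²) = √(0.0961 + 0.00194) = 0.313, so δh/h = 0.0243.
Q is then a monomial in h, c:
δQ/Q = √((δh/h)² + (-2·δc/c)²) = √(0.000588 + 0.000248) = 0.0289
Q = 0.000800, so δQ = 0.0289 × 0.000800 = 2.31e-05.

2.31e-05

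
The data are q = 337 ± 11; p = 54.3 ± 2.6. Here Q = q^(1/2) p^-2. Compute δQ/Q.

Since Q is a product/quotient, work with relative uncertainties:
  (½·δq/q)² = (0.5×0.0326)² = 0.000266;  (-2·δp/p)² = (-2×0.0479)² = 0.00917
δQ/Q = √(0.00944) = 0.0971

0.0971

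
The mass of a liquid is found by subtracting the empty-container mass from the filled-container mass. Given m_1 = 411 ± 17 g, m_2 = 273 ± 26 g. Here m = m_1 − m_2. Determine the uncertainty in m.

31.1 g

Sums and differences: (δm)² = Σ (cᵢ δxᵢ)².
  (δm_1)² = 289;  (δm_2)² = 676
δm = √(965) = 31.1 g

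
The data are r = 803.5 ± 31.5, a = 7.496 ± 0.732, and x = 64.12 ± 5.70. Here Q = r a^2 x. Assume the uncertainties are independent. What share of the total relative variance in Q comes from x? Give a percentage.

(δQ/Q)² = (1·δr/r)² + (2·δa/a)² + (1·δx/x)²
  r term: (1×0.0392)² = 0.00154
  a term: (2×0.0977)² = 0.0381
  x term: (1×0.0889)² = 0.00790
Total = 0.0476. Share from x = 0.00790/0.0476 = 0.166.

16.6%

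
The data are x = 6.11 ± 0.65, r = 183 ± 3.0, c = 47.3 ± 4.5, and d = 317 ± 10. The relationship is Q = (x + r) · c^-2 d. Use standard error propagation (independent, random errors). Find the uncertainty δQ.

Let u = x + r = 189. δu = √(δx² + δr²) = √(0.423 + 9.00) = 3.07, so δu/u = 0.0162.
Q is then a monomial in u, c, d:
δQ/Q = √((δu/u)² + (-2·δc/c)² + (1·δd/d)²) = √(0.000263 + 0.0362 + 0.000995) = 0.194
Q = 26.8, so δQ = 0.194 × 26.8 = 5.19.

5.19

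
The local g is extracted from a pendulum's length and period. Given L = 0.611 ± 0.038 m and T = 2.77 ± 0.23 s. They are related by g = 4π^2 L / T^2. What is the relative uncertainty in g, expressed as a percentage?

17.7%

Products/powers → add relative errors in quadrature, weighted by exponent:
  (1·δL/L)² = (1×0.0622)² = 0.00387;  (-2·δT/T)² = (-2×0.0830)² = 0.0276
δg/g = √(0.0314) = 0.177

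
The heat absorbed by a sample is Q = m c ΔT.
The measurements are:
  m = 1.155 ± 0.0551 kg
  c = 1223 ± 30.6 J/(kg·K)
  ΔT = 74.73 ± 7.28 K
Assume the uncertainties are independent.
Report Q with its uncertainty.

105600 ± 11800 J

Products/powers → add relative errors in quadrature, weighted by exponent:
  (1·δm/m)² = (1×0.0477)² = 0.00228;  (1·δc/c)² = (1×0.0250)² = 0.000626;  (1·δΔT/ΔT)² = (1×0.0974)² = 0.00949
δQ/Q = √(0.0124) = 0.111
Q = 105600 J, so δQ = 0.111 × 105600 = 11800 J.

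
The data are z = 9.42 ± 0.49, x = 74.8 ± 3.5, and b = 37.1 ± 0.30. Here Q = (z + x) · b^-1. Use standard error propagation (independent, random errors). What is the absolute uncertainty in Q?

Let u = z + x = 84.2. δu = √(δz² + δx²) = √(0.240 + 12.2) = 3.53, so δu/u = 0.0420.
Q is then a monomial in u, b:
δQ/Q = √((δu/u)² + (-1·δb/b)²) = √(0.00176 + 6.54e-05) = 0.0427
Q = 2.27, so δQ = 0.0427 × 2.27 = 0.0970.

0.0970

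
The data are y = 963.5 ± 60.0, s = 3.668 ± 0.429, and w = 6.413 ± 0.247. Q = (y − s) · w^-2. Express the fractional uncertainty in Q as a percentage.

9.92%

Let u = y − s = 959.8. δu = √(δy² + δs²) = √(3600 + 0.184) = 60.0, so δu/u = 0.0625.
Q is then a monomial in u, w:
δQ/Q = √((δu/u)² + (-2·δw/w)²) = √(0.00391 + 0.00593) = 0.0992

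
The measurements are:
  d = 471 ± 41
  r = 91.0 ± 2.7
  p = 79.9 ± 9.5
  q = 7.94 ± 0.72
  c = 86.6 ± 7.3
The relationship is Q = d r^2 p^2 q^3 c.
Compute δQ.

4.16e+14

Relative error in a monomial: (δQ/Q)² = Σ (nᵢ · δxᵢ/xᵢ)².
  (1·δd/d)² = (1×0.0870)² = 0.00758;  (2·δr/r)² = (2×0.0297)² = 0.00352;  (2·δp/p)² = (2×0.119)² = 0.0565;  (3·δq/q)² = (3×0.0907)² = 0.0740;  (1·δc/c)² = (1×0.0843)² = 0.00711
δQ/Q = √(0.149) = 0.386
Q = 1.08e+15, so δQ = 0.386 × 1.08e+15 = 4.16e+14.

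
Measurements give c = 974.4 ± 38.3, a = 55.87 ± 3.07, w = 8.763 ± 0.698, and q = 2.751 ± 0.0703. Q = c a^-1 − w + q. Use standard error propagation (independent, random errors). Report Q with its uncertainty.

11.43 ± 1.37

Let p = c·a^-1 = 17.44. δp/p = √((1·δc/c)² + (-1·δa/a)²) = √(0.00154 + 0.00302) = 0.0676, so δp = 1.18.
Q = p − w + q: δQ = √(δp² + δw² + δq²) = √(1.39 + 0.487 + 0.00494) = 1.37
Q = 11.43.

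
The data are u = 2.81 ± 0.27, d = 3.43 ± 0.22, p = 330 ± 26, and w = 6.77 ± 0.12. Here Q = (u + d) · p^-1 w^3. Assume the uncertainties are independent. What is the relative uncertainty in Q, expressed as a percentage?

11.0%

Let h = u + d = 6.24. δh = √(δu² + δd²) = √(0.0729 + 0.0484) = 0.348, so δh/h = 0.0558.
Q is then a monomial in h, p, w:
δQ/Q = √((δh/h)² + (-1·δp/p)² + (3·δw/w)²) = √(0.00312 + 0.00621 + 0.00283) = 0.110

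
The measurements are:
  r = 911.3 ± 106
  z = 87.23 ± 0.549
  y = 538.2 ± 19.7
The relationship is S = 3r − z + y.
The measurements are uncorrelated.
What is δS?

For a sum/difference, combine absolute errors in quadrature:
  (3·δr)² = 1.01e+05;  (δz)² = 0.301;  (δy)² = 388
δS = √(1.02e+05) = 319

319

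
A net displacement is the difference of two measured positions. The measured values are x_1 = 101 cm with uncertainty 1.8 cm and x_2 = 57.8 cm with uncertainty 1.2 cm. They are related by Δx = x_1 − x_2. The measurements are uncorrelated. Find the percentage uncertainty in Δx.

5.01%

Absolute uncertainties add in quadrature for a linear combination:
  (δx_1)² = 3.24;  (δx_2)² = 1.44
δΔx = √(4.68) = 2.16 cm
Δx = 43.2 cm, so δΔx/Δx = 2.16/43.2 = 0.0501.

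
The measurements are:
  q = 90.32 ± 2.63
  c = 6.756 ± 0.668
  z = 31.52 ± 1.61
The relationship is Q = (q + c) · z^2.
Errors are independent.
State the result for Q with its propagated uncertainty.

96450 ± 10200

Let u = q + c = 97.08. δu = √(δq² + δc²) = √(6.92 + 0.446) = 2.71, so δu/u = 0.0280.
Q is then a monomial in u, z:
δQ/Q = √((δu/u)² + (2·δz/z)²) = √(0.000781 + 0.0104) = 0.106
Q = 96450, so δQ = 0.106 × 96450 = 10200.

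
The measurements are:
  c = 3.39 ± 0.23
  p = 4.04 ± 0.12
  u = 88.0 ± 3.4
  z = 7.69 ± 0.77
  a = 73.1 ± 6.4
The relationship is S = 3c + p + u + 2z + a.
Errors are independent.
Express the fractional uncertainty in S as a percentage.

3.90%

S is a linear combination, so absolute uncertainties add in quadrature:
  (3·δc)² = 0.476;  (δp)² = 0.0144;  (δu)² = 11.6;  (2·δz)² = 2.37;  (δa)² = 41.0
δS = √(55.4) = 7.44
S = 191, so δS/S = 7.44/191 = 0.0390.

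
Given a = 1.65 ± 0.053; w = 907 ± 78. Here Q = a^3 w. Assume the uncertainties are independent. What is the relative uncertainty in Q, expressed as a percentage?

Q is a product of powers, so relative uncertainties combine in quadrature:
  (3·δa/a)² = (3×0.0321)² = 0.00929;  (1·δw/w)² = (1×0.0860)² = 0.00740
δQ/Q = √(0.0167) = 0.129

12.9%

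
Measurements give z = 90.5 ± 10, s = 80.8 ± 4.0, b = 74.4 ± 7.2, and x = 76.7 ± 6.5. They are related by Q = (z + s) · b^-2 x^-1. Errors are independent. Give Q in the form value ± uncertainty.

Let u = z + s = 171. δu = √(δz² + δs²) = √(100 + 16.0) = 10.8, so δu/u = 0.0629.
Q is then a monomial in u, b, x:
δQ/Q = √((δu/u)² + (-2·δb/b)² + (-1·δx/x)²) = √(0.00395 + 0.0375 + 0.00718) = 0.220
Q = 0.000403, so δQ = 0.220 × 0.000403 = 8.89e-05.

(4.03 ± 0.889) × 10^-4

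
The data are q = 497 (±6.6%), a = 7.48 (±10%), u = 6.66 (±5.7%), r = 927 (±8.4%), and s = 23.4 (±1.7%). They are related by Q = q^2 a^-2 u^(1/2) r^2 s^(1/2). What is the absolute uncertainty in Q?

1.39e+10

Each factor contributes (exponent × relative error)² to (δQ/Q)²:
  (2·δq/q)² = (2×0.0660)² = 0.0174;  (-2·δa/a)² = (-2×0.100)² = 0.0400;  (½·δu/u)² = (0.5×0.0570)² = 0.000812;  (2·δr/r)² = (2×0.0840)² = 0.0282;  (½·δs/s)² = (0.5×0.0170)² = 7.23e-05
δQ/Q = √(0.0865) = 0.294
Q = 4.74e+10, so δQ = 0.294 × 4.74e+10 = 1.39e+10.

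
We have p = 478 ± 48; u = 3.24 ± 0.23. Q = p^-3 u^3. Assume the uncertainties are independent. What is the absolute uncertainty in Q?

1.15e-07

For a monomial Q ∝ p^-3, u^3, fractional errors add in quadrature:
  (-3·δp/p)² = (-3×0.100)² = 0.0908;  (3·δu/u)² = (3×0.0710)² = 0.0454
δQ/Q = √(0.136) = 0.369
Q = 3.11e-07, so δQ = 0.369 × 3.11e-07 = 1.15e-07.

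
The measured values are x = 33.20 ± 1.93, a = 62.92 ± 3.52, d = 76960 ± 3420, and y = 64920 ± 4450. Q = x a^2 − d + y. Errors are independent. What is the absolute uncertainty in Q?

17500

Let p = x·a^2 = 131400. δp/p = √((1·δx/x)² + (2·δa/a)²) = √(0.00338 + 0.0125) = 0.126, so δp = 16600.
Q = p − d + y: δQ = √(δp² + δd² + δy²) = √(2.75e+08 + 1.17e+07 + 1.98e+07) = 17500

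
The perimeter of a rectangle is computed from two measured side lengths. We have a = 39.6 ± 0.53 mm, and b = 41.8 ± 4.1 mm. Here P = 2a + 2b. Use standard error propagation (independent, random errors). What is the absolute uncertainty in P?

8.27 mm

Sums and differences: (δP)² = Σ (cᵢ δxᵢ)².
  (2·δa)² = 1.12;  (2·δb)² = 67.2
δP = √(68.4) = 8.27 mm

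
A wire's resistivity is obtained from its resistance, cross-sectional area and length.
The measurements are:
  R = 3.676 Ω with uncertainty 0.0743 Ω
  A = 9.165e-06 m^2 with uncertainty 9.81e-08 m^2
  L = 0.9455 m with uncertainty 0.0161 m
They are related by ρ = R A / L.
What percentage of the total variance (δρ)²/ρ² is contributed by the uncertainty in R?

50.2%

(δρ/ρ)² = (1·δR/R)² + (1·δA/A)² + (-1·δL/L)²
  R term: (1×0.0202)² = 0.000409
  A term: (1×0.0107)² = 0.000115
  L term: (-1×0.0170)² = 0.000290
Total = 0.000813. Share from R = 0.000409/0.000813 = 0.502.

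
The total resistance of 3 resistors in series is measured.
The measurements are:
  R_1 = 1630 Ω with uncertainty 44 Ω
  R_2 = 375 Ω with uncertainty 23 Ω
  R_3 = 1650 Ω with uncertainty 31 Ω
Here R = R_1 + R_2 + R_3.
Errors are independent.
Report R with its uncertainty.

Sums and differences: (δR)² = Σ (cᵢ δxᵢ)².
  (δR_1)² = 1940;  (δR_2)² = 529;  (δR_3)² = 961
δR = √(3430) = 58.5 Ω
R = 3660 Ω.

3660 ± 58.5 Ω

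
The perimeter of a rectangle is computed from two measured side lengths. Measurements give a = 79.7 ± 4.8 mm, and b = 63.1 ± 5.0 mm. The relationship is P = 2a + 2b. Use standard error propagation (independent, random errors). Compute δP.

13.9 mm

Each term contributes (cᵢ δxᵢ)² to (δP)²:
  (2·δa)² = 92.2;  (2·δb)² = 100
δP = √(192) = 13.9 mm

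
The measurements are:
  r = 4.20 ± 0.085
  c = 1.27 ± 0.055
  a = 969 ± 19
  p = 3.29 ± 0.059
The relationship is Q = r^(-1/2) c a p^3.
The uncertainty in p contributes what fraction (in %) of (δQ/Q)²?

55.1%

(δQ/Q)² = (−½·δr/r)² + (1·δc/c)² + (1·δa/a)² + (3·δp/p)²
  r term: (-0.5×0.0202)² = 0.000102
  c term: (1×0.0433)² = 0.00188
  a term: (1×0.0196)² = 0.000384
  p term: (3×0.0179)² = 0.00289
Total = 0.00526. Share from p = 0.00289/0.00526 = 0.551.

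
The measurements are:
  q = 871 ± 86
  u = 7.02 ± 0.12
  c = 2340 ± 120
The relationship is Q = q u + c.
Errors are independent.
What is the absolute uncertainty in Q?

Let p = q·u = 6110. δp/p = √((1·δq/q)² + (1·δu/u)²) = √(0.00975 + 0.000292) = 0.100, so δp = 613.
Q = p + c: δQ = √(δp² + δc²) = √(3.75e+05 + 14400) = 624

624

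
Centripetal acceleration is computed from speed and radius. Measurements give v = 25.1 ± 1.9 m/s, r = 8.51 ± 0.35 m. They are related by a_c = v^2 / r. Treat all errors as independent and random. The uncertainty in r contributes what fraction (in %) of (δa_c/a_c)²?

6.87%

(δa_c/a_c)² = (2·δv/v)² + (-1·δr/r)²
  v term: (2×0.0757)² = 0.0229
  r term: (-1×0.0411)² = 0.00169
Total = 0.0246. Share from r = 0.00169/0.0246 = 0.0687.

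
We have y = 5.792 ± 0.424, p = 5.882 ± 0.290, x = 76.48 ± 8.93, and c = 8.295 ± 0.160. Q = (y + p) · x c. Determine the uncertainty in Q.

935

Let u = y + p = 11.67. δu = √(δy² + δp²) = √(0.180 + 0.0841) = 0.514, so δu/u = 0.0440.
Q is then a monomial in u, x, c:
δQ/Q = √((δu/u)² + (1·δx/x)² + (1·δc/c)²) = √(0.00194 + 0.0136 + 0.000372) = 0.126
Q = 7406, so δQ = 0.126 × 7406 = 935.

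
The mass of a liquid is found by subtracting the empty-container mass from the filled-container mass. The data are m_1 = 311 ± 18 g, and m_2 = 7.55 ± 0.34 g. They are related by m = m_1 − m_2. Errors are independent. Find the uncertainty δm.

18.0 g

For a sum/difference, combine absolute errors in quadrature:
  (δm_1)² = 324;  (δm_2)² = 0.116
δm = √(324) = 18.0 g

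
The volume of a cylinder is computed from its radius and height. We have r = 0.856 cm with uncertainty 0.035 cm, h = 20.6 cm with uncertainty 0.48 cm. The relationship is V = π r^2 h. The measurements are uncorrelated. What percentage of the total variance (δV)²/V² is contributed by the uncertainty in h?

(δV/V)² = (2·δr/r)² + (1·δh/h)²
  r term: (2×0.0409)² = 0.00669
  h term: (1×0.0233)² = 0.000543
Total = 0.00723. Share from h = 0.000543/0.00723 = 0.0751.

7.51%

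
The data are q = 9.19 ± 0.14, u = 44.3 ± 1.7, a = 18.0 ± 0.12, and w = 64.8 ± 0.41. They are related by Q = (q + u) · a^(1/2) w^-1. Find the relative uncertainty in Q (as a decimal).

Let h = q + u = 53.5. δh = √(δq² + δu²) = √(0.0196 + 2.89) = 1.71, so δh/h = 0.0319.
Q is then a monomial in h, a, w:
δQ/Q = √((δh/h)² + (½·δa/a)² + (-1·δw/w)²) = √(0.00102 + 1.11e-05 + 4e-05) = 0.0327

0.0327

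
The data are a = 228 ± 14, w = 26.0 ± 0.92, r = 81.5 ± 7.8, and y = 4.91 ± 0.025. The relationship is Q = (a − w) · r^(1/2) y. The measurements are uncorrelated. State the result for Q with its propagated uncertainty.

Let u = a − w = 202. δu = √(δa² + δw²) = √(196 + 0.846) = 14.0, so δu/u = 0.0695.
Q is then a monomial in u, r, y:
δQ/Q = √((δu/u)² + (½·δr/r)² + (1·δy/y)²) = √(0.00482 + 0.00229 + 2.59e-05) = 0.0845
Q = 8950, so δQ = 0.0845 × 8950 = 757.

8950 ± 757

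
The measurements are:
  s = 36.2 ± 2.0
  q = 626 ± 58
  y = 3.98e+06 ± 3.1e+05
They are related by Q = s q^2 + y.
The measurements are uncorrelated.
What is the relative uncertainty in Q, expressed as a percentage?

Let p = s·q^2 = 1.42e+07. δp/p = √((1·δs/s)² + (2·δq/q)²) = √(0.00305 + 0.0343) = 0.193, so δp = 2.74e+06.
Q = p + y: δQ = √(δp² + δy²) = √(7.52e+12 + 9.61e+10) = 2.76e+06
Q = 1.82e+07, so δQ/Q = 2.76e+06/1.82e+07 = 0.152.

15.2%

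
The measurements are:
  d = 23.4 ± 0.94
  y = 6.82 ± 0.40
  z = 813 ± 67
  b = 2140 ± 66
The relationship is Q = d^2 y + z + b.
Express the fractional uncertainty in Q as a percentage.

Let p = d^2·y = 3730. δp/p = √((2·δd/d)² + (1·δy/y)²) = √(0.00645 + 0.00344) = 0.0995, so δp = 371.
Q = p + z + b: δQ = √(δp² + δz² + δb²) = √(1.38e+05 + 4490 + 4360) = 383
Q = 6690, so δQ/Q = 383/6690 = 0.0573.

5.73%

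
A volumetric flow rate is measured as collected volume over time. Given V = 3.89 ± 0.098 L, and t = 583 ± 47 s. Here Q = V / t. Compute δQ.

0.000564 L/s

Relative error in a monomial: (δQ/Q)² = Σ (nᵢ · δxᵢ/xᵢ)².
  (1·δV/V)² = (1×0.0252)² = 0.000635;  (-1·δt/t)² = (-1×0.0806)² = 0.00650
δQ/Q = √(0.00713) = 0.0845
Q = 0.00667 L/s, so δQ = 0.0845 × 0.00667 = 0.000564 L/s.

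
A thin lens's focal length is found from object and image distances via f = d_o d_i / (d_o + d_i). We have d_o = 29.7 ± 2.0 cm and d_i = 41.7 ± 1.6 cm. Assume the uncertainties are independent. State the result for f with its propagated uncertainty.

∂f/∂d_o = (d_i/(d_o+d_i))² = 0.341;  ∂f/∂d_i = (d_o/(d_o+d_i))² = 0.173
δf = √((∂f/∂d_o · δd_o)² + (∂f/∂d_i · δd_i)²) = √(0.465 + 0.0766) = 0.736 cm
f = 17.3 cm.

17.3 ± 0.736 cm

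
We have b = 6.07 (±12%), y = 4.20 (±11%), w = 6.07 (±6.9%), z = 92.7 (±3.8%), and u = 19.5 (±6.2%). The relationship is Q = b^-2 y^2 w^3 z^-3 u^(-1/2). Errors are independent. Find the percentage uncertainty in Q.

40.3%

Since Q is a product/quotient, work with relative uncertainties:
  (-2·δb/b)² = (-2×0.120)² = 0.0576;  (2·δy/y)² = (2×0.110)² = 0.0484;  (3·δw/w)² = (3×0.0690)² = 0.0428;  (-3·δz/z)² = (-3×0.0380)² = 0.0130;  (−½·δu/u)² = (-0.5×0.0620)² = 0.000961
δQ/Q = √(0.163) = 0.403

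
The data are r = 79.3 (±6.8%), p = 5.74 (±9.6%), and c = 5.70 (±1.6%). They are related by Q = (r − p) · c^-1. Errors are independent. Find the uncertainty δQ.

Let u = r − p = 73.6. δu = √(δr² + δp²) = √(29.1 + 0.304) = 5.42, so δu/u = 0.0737.
Q is then a monomial in u, c:
δQ/Q = √((δu/u)² + (-1·δc/c)²) = √(0.00543 + 0.000256) = 0.0754
Q = 12.9, so δQ = 0.0754 × 12.9 = 0.973.

0.973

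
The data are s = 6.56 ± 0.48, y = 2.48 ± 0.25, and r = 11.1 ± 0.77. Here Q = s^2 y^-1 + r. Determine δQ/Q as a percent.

Let p = s^2·y^-1 = 17.4. δp/p = √((2·δs/s)² + (-1·δy/y)²) = √(0.0214 + 0.0102) = 0.178, so δp = 3.08.
Q = p + r: δQ = √(δp² + δr²) = √(9.51 + 0.593) = 3.18
Q = 28.5, so δQ/Q = 3.18/28.5 = 0.112.

11.2%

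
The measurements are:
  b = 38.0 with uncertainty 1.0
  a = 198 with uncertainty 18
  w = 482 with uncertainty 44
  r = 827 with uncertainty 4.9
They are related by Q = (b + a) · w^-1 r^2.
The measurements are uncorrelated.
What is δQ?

40100

Let u = b + a = 236. δu = √(δb² + δa²) = √(1.00 + 324) = 18.0, so δu/u = 0.0764.
Q is then a monomial in u, w, r:
δQ/Q = √((δu/u)² + (-1·δw/w)² + (2·δr/r)²) = √(0.00584 + 0.00833 + 0.000140) = 0.120
Q = 3.35e+05, so δQ = 0.120 × 3.35e+05 = 40100.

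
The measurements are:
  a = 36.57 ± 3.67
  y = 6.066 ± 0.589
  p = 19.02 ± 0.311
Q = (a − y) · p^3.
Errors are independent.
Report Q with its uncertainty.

Let u = a − y = 30.50. δu = √(δa² + δy²) = √(13.5 + 0.347) = 3.72, so δu/u = 0.122.
Q is then a monomial in u, p:
δQ/Q = √((δu/u)² + (3·δp/p)²) = √(0.0148 + 0.00241) = 0.131
Q = 209900, so δQ = 0.131 × 209900 = 27600.

209900 ± 27600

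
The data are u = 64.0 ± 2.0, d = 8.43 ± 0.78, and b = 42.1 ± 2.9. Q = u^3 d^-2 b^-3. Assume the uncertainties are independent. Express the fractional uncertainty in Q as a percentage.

Q is a product of powers, so relative uncertainties combine in quadrature:
  (3·δu/u)² = (3×0.0312)² = 0.00879;  (-2·δd/d)² = (-2×0.0925)² = 0.0342;  (-3·δb/b)² = (-3×0.0689)² = 0.0427
δQ/Q = √(0.0857) = 0.293

29.3%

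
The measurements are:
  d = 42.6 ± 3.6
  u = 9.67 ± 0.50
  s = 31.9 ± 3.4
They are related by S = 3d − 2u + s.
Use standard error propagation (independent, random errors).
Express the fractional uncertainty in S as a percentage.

8.10%

Each term contributes (cᵢ δxᵢ)² to (δS)²:
  (3·δd)² = 117;  (2·δu)² = 1.00;  (δs)² = 11.6
δS = √(129) = 11.4
S = 140, so δS/S = 11.4/140 = 0.0810.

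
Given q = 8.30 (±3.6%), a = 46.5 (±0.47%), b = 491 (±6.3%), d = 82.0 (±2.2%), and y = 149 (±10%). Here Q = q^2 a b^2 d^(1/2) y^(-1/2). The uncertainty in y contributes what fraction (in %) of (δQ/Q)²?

(δQ/Q)² = (2·δq/q)² + (1·δa/a)² + (2·δb/b)² + (½·δd/d)² + (−½·δy/y)²
  q term: (2×0.0360)² = 0.00518
  a term: (1×0.00470)² = 2.21e-05
  b term: (2×0.0630)² = 0.0159
  d term: (0.5×0.0220)² = 0.000121
  y term: (-0.5×0.100)² = 0.00250
Total = 0.0237. Share from y = 0.00250/0.0237 = 0.105.

10.5%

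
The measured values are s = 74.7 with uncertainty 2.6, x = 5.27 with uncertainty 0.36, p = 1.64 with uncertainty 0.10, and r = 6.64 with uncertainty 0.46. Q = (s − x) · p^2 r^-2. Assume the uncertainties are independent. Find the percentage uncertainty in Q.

Let u = s − x = 69.4. δu = √(δs² + δx²) = √(6.76 + 0.130) = 2.62, so δu/u = 0.0378.
Q is then a monomial in u, p, r:
δQ/Q = √((δu/u)² + (2·δp/p)² + (-2·δr/r)²) = √(0.00143 + 0.0149 + 0.0192) = 0.188

18.8%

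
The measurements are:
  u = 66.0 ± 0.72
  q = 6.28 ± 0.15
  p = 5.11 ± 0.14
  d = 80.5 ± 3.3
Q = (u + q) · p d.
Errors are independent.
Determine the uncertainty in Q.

1500

Let w = u + q = 72.3. δw = √(δu² + δq²) = √(0.518 + 0.0225) = 0.735, so δw/w = 0.0102.
Q is then a monomial in w, p, d:
δQ/Q = √((δw/w)² + (1·δp/p)² + (1·δd/d)²) = √(0.000104 + 0.000751 + 0.00168) = 0.0503
Q = 29700, so δQ = 0.0503 × 29700 = 1500.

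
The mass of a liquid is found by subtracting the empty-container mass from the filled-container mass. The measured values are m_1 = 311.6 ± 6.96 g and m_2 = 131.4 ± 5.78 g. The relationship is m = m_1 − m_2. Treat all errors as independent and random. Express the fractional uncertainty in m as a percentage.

For a sum/difference, combine absolute errors in quadrature:
  (δm_1)² = 48.4;  (δm_2)² = 33.4
δm = √(81.8) = 9.05 g
m = 180.2 g, so δm/m = 9.05/180.2 = 0.0502.

5.02%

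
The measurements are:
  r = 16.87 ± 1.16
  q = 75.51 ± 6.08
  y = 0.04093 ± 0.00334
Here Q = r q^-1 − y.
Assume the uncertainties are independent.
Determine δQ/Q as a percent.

13.1%

Let p = r·q^-1 = 0.2234. δp/p = √((1·δr/r)² + (-1·δq/q)²) = √(0.00473 + 0.00648) = 0.106, so δp = 0.0237.
Q = p − y: δQ = √(δp² + δy²) = √(0.000560 + 1.12e-05) = 0.0239
Q = 0.1825, so δQ/Q = 0.0239/0.1825 = 0.131.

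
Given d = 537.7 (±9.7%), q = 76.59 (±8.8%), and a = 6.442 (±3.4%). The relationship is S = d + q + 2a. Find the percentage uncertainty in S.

S is a linear combination, so absolute uncertainties add in quadrature:
  (δd)² = 2720;  (δq)² = 45.4;  (2·δa)² = 0.192
δS = √(2770) = 52.6
S = 627.2, so δS/S = 52.6/627.2 = 0.0839.

8.39%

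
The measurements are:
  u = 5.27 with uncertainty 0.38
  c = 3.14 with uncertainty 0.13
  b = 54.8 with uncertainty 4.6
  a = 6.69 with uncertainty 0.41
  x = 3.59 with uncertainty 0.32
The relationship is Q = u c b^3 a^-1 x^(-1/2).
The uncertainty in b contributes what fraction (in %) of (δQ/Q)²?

83.4%

(δQ/Q)² = (1·δu/u)² + (1·δc/c)² + (3·δb/b)² + (-1·δa/a)² + (−½·δx/x)²
  u term: (1×0.0721)² = 0.00520
  c term: (1×0.0414)² = 0.00171
  b term: (3×0.0839)² = 0.0634
  a term: (-1×0.0613)² = 0.00376
  x term: (-0.5×0.0891)² = 0.00199
Total = 0.0761. Share from b = 0.0634/0.0761 = 0.834.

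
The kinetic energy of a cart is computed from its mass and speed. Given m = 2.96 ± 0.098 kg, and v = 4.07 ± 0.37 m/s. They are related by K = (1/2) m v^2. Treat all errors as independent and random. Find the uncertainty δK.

4.53 J

Since K is a product/quotient, work with relative uncertainties:
  (1·δm/m)² = (1×0.0331)² = 0.00110;  (2·δv/v)² = (2×0.0909)² = 0.0331
δK/K = √(0.0342) = 0.185
K = 24.5 J, so δK = 0.185 × 24.5 = 4.53 J.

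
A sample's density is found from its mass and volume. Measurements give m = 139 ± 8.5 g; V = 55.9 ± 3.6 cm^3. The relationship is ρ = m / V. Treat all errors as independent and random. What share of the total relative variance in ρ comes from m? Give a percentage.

(δρ/ρ)² = (1·δm/m)² + (-1·δV/V)²
  m term: (1×0.0612)² = 0.00374
  V term: (-1×0.0644)² = 0.00415
Total = 0.00789. Share from m = 0.00374/0.00789 = 0.474.

47.4%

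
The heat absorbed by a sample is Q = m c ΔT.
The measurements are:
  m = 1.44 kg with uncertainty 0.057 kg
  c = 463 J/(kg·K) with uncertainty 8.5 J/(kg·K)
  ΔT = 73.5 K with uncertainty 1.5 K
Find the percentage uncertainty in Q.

Products/powers → add relative errors in quadrature, weighted by exponent:
  (1·δm/m)² = (1×0.0396)² = 0.00157;  (1·δc/c)² = (1×0.0184)² = 0.000337;  (1·δΔT/ΔT)² = (1×0.0204)² = 0.000416
δQ/Q = √(0.00232) = 0.0482

4.82%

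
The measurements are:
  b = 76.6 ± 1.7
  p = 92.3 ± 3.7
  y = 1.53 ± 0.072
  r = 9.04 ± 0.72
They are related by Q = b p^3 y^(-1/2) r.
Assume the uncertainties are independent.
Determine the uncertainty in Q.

6.51e+07

For a monomial Q ∝ b, p^3, y^(-1/2), r, fractional errors add in quadrature:
  (1·δb/b)² = (1×0.0222)² = 0.000493;  (3·δp/p)² = (3×0.0401)² = 0.0145;  (−½·δy/y)² = (-0.5×0.0471)² = 0.000554;  (1·δr/r)² = (1×0.0796)² = 0.00634
δQ/Q = √(0.0219) = 0.148
Q = 4.4e+08, so δQ = 0.148 × 4.4e+08 = 6.51e+07.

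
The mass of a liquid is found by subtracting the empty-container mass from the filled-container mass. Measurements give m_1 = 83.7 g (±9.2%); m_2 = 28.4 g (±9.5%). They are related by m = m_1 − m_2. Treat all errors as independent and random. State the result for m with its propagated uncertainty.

For a sum/difference, combine absolute errors in quadrature:
  (δm_1)² = 59.3;  (δm_2)² = 7.28
δm = √(66.6) = 8.16 g
m = 55.3 g.

55.3 ± 8.16 g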